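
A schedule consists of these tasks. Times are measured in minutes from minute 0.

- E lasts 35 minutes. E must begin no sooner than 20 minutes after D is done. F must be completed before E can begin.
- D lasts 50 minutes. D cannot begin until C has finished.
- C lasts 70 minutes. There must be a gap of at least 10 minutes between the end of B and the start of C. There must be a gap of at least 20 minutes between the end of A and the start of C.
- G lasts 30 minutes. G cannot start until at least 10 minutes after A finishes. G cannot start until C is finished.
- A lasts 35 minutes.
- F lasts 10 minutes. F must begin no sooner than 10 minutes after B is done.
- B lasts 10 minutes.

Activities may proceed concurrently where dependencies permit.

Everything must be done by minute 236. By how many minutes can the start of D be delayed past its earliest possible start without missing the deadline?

6

Nothing blocks B, so it runs from minute 0 to minute 10.
A can start immediately at minute 0; it finishes at minute 35.
C cannot start until B (finishes minute 10, plus 10-minute gap → minute 20); A (finishes minute 35, plus 20-minute gap → minute 55). The controlling bound is minute 55, so C finishes at 55 + 70 = minute 125.
D cannot begin until C (finishes minute 125). It runs from minute 125 to 125 + 50 = minute 175.

Working backward from the deadline:
E must finish by minute 236; it takes 35 minutes, so it must start by 236 − 35 = minute 201.
D has to be done before E (must start by minute 201, minus 20-minute gap → minute 181). That means finishing by minute 181, i.e. starting by 181 − 50 = minute 131.
So D can start as early as minute 125 and as late as minute 131, giving 131 − 125 = 6 minutes of slack.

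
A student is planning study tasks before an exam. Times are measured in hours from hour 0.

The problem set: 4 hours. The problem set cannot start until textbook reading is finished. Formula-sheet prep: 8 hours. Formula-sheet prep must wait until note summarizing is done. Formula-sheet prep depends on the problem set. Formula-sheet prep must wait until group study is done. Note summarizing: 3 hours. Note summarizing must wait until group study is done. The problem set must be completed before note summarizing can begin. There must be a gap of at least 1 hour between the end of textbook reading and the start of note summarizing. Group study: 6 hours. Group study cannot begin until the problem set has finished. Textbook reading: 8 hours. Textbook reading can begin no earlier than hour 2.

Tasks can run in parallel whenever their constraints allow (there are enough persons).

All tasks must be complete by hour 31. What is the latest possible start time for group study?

Formula-sheet prep has no dependents, so it just needs to finish by hour 31. Starting by 31 − 8 = hour 23 achieves that.
Note summarizing feeds into formula-sheet prep (must start by hour 23); so note summarizing must finish by hour 23 and therefore start by hour 20.
Group study has several dependents: note summarizing (must start by hour 20); formula-sheet prep (must start by hour 23). The earliest of those limits is hour 20, so group study must start by 20 − 6 = hour 14.

14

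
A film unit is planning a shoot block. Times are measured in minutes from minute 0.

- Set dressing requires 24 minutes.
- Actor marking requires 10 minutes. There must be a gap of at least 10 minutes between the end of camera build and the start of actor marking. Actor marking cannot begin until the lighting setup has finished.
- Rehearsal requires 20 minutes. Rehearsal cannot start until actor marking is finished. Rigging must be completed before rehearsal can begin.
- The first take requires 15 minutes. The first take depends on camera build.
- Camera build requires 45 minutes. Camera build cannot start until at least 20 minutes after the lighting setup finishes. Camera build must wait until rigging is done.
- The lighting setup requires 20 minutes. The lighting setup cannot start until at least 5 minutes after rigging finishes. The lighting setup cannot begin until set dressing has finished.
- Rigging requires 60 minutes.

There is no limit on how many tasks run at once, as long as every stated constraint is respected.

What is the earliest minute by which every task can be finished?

Set dressing can start immediately at minute 0; it finishes at minute 24.
Rigging can start immediately at minute 0; it finishes at minute 60.
The lighting setup needs all of rigging (finishes minute 60, plus 5-minute gap → minute 65); set dressing (finishes minute 24). That puts its earliest start at minute 65; it finishes at 65 + 20 = minute 85.
Camera build needs all of the lighting setup (finishes minute 85, plus 20-minute gap → minute 105); rigging (finishes minute 60). That puts its earliest start at minute 105; it finishes at 105 + 45 = minute 150.
After camera build (finishes minute 150), the first take can start at minute 150 and finishes at minute 165.
For actor marking: camera build (finishes minute 150, plus 10-minute gap → minute 160); the lighting setup (finishes minute 85). Taking the maximum gives a start of minute 160, and it finishes at 160 + 10 = minute 170.
For rehearsal: actor marking (finishes minute 170); rigging (finishes minute 60). Taking the maximum gives a start of minute 170, and it finishes at 170 + 20 = minute 190.
All tasks are finished once the last one completes. Finish times: Rigging at 60, Set dressing at 24, The lighting setup at 85, Camera build at 150, Actor marking at 170, Rehearsal at 190, The first take at 165. The latest is minute 190.

190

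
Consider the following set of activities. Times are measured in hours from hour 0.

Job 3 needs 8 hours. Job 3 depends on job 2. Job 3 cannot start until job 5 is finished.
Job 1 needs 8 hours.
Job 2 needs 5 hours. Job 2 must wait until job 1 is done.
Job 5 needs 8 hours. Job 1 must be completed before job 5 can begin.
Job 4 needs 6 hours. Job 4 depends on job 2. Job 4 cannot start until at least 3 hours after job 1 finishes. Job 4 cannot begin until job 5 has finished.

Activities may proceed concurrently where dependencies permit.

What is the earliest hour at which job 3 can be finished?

Job 1 has no prerequisites, so it starts at hour 0 and finishes at hour 8.
Job 5 cannot begin until job 1 (finishes hour 8). It runs from hour 8 to 8 + 8 = hour 16.
After job 1 (finishes hour 8), job 2 can start at hour 8 and finishes at hour 13.
Job 3 has to wait for job 2 (finishes hour 13); job 5 (finishes hour 16). The latest of these is hour 16, so job 3 runs hour 16 to 16 + 8 = hour 24.

24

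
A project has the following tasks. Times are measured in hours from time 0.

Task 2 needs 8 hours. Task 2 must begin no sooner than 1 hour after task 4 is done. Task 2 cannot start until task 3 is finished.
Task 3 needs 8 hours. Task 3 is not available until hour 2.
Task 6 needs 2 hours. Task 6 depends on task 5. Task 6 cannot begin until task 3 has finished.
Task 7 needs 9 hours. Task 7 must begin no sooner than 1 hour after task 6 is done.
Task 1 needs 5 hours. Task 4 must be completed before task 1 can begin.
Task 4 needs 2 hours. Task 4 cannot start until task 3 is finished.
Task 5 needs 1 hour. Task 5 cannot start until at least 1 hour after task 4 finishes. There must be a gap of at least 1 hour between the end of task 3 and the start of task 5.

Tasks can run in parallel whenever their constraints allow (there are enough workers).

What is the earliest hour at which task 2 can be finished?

After its own release at hour 2, task 3 can start at hour 2 and finishes at hour 10.
After task 3 (finishes hour 10), task 4 can start at hour 10 and finishes at hour 12.
Task 2 cannot start until task 4 (finishes hour 12, plus 1-hour gap → hour 13); task 3 (finishes hour 10). The controlling bound is hour 13, so task 2 finishes at 13 + 8 = hour 21.

21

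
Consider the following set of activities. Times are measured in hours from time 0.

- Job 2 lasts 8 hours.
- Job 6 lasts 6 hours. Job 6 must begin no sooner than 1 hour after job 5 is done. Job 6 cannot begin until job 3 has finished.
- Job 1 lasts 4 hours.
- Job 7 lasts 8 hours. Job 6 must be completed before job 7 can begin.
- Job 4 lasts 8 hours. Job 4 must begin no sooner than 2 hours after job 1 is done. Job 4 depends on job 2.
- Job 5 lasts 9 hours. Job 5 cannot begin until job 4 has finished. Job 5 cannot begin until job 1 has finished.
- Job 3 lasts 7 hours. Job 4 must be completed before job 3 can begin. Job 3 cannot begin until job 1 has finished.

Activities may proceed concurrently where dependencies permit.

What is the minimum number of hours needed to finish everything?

40

Job 2 has no prerequisites, so it starts at hour 0 and finishes at hour 8.
Nothing blocks job 1, so it runs from hour 0 to hour 4.
Job 4 cannot start until job 1 (finishes hour 4, plus 2-hour gap → hour 6); job 2 (finishes hour 8). The controlling bound is hour 8, so job 4 finishes at 8 + 8 = hour 16.
Job 5 needs all of job 4 (finishes hour 16); job 1 (finishes hour 4). That puts its earliest start at hour 16; it finishes at 16 + 9 = hour 25.
Job 3 has to wait for job 4 (finishes hour 16); job 1 (finishes hour 4). The latest of these is hour 16, so job 3 runs hour 16 to 16 + 7 = hour 23.
Job 6 cannot start until job 5 (finishes hour 25, plus 1-hour gap → hour 26); job 3 (finishes hour 23). The controlling bound is hour 26, so job 6 finishes at 26 + 6 = hour 32.
After job 6 (finishes hour 32), job 7 can start at hour 32 and finishes at hour 40.
All tasks are finished once the last one completes. Finish times: Job 1 at 4, Job 2 at 8, Job 3 at 23, Job 4 at 16, Job 5 at 25, Job 6 at 32, Job 7 at 40. The latest is hour 40.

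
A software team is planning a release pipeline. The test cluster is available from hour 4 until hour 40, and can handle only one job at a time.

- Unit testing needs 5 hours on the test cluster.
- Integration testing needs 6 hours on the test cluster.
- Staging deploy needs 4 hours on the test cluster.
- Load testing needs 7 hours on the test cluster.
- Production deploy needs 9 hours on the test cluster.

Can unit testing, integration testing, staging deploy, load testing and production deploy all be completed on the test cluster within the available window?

The test cluster window is 40 − 4 = 36 hours.
Running back to back, the jobs need 5 + 6 + 4 + 7 + 9 = 31 hours on the test cluster.
Since 31 ≤ 36, they fit within the window.

Yes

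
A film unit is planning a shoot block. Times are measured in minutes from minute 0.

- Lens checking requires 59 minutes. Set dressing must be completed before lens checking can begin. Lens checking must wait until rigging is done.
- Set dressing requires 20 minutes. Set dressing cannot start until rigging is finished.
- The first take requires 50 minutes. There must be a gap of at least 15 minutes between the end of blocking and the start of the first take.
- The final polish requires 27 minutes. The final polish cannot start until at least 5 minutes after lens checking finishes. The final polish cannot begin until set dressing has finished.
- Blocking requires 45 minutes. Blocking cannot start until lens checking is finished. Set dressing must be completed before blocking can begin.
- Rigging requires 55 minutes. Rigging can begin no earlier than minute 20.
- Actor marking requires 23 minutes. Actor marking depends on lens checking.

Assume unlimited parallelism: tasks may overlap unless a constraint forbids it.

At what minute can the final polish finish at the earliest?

Rigging waits on its own release at minute 20, so it starts at minute 20 and finishes at 20 + 55 = minute 75.
Set dressing cannot begin until rigging (finishes minute 75). It runs from minute 75 to 75 + 20 = minute 95.
Lens checking needs all of set dressing (finishes minute 95); rigging (finishes minute 75). That puts its earliest start at minute 95; it finishes at 95 + 59 = minute 154.
For the final polish: lens checking (finishes minute 154, plus 5-minute gap → minute 159); set dressing (finishes minute 95). Taking the maximum gives a start of minute 159, and it finishes at 159 + 27 = minute 186.

186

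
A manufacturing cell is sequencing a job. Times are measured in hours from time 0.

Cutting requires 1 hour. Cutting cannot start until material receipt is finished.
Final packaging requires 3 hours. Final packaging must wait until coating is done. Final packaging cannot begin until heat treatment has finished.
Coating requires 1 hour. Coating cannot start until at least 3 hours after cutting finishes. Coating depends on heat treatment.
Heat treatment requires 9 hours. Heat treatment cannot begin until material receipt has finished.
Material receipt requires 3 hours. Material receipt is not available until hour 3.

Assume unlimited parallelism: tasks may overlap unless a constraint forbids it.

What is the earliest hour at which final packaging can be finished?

Material receipt cannot begin until its own release at hour 3. It runs from hour 3 to 3 + 3 = hour 6.
After material receipt (finishes hour 6), heat treatment can start at hour 6 and finishes at hour 15.
After material receipt (finishes hour 6), cutting can start at hour 6 and finishes at hour 7.
Coating has to wait for cutting (finishes hour 7, plus 3-hour gap → hour 10); heat treatment (finishes hour 15). The latest of these is hour 15, so coating runs hour 15 to 15 + 1 = hour 16.
Final packaging cannot start until coating (finishes hour 16); heat treatment (finishes hour 15). The controlling bound is hour 16, so final packaging finishes at 16 + 3 = hour 19.

19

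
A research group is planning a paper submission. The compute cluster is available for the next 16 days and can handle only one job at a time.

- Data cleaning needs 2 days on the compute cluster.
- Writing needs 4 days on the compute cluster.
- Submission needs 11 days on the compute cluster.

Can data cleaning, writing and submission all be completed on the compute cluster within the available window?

No

Running back to back, the jobs need 2 + 4 + 11 = 17 days on the compute cluster.
Since 17 > 16, they cannot all fit.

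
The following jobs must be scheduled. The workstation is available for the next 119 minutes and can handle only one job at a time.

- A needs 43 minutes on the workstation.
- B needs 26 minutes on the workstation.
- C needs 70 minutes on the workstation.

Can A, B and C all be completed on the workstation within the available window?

No

Running back to back, the jobs need 43 + 26 + 70 = 139 minutes on the workstation.
Since 139 > 119, they cannot all fit.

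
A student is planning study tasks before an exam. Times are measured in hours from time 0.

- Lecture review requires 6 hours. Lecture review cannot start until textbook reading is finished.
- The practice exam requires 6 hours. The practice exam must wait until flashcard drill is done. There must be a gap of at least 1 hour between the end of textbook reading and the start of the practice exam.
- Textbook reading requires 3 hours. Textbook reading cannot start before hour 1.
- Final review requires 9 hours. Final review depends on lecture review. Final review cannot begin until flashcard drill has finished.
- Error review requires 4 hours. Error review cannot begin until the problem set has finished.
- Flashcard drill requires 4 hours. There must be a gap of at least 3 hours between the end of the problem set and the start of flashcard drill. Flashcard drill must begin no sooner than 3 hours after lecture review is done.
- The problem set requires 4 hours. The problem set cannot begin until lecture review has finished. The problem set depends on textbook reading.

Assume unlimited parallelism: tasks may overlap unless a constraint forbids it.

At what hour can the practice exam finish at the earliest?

27

Textbook reading waits on its own release at hour 1, so it starts at hour 1 and finishes at 1 + 3 = hour 4.
Lecture review waits on textbook reading (finishes hour 4), so it starts at hour 4 and finishes at 4 + 6 = hour 10.
The problem set has to wait for lecture review (finishes hour 10); textbook reading (finishes hour 4). The latest of these is hour 10, so the problem set runs hour 10 to 10 + 4 = hour 14.
Flashcard drill cannot start until the problem set (finishes hour 14, plus 3-hour gap → hour 17); lecture review (finishes hour 10, plus 3-hour gap → hour 13). The controlling bound is hour 17, so flashcard drill finishes at 17 + 4 = hour 21.
The practice exam needs all of flashcard drill (finishes hour 21); textbook reading (finishes hour 4, plus 1-hour gap → hour 5). That puts its earliest start at hour 21; it finishes at 21 + 6 = hour 27.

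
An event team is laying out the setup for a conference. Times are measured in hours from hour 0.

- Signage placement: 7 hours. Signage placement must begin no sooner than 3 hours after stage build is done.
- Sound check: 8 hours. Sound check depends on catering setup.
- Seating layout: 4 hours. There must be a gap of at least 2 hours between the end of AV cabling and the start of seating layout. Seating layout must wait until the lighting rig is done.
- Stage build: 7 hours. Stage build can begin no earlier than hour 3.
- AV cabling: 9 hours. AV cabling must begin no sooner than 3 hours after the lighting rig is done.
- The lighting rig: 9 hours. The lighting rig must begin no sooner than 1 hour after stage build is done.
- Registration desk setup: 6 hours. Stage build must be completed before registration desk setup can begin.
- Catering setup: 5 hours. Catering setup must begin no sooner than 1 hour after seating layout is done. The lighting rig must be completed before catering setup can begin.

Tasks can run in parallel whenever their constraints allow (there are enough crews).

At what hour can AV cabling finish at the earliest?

32

Stage build waits on its own release at hour 3, so it starts at hour 3 and finishes at 3 + 7 = hour 10.
The lighting rig cannot begin until stage build (finishes hour 10, plus 1-hour gap → hour 11). It runs from hour 11 to 11 + 9 = hour 20.
AV cabling waits on the lighting rig (finishes hour 20, plus 3-hour gap → hour 23), so it starts at hour 23 and finishes at 23 + 9 = hour 32.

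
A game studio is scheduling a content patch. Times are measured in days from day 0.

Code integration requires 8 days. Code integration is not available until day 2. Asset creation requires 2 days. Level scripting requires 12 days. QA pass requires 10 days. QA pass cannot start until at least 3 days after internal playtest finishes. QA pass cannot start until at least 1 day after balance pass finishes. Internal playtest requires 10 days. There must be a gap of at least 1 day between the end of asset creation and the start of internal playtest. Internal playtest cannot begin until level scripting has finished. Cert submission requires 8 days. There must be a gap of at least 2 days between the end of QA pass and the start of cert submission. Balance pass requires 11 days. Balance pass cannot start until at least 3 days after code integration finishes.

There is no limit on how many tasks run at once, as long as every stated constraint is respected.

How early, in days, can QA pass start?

25

Code integration cannot begin until its own release at day 2. It runs from day 2 to 2 + 8 = day 10.
After code integration (finishes day 10, plus 3-day gap → day 13), balance pass can start at day 13 and finishes at day 24.
Level scripting has no prerequisites, so it starts at day 0 and finishes at day 12.
Asset creation has no prerequisites, so it starts at day 0 and finishes at day 2.
Internal playtest needs all of asset creation (finishes day 2, plus 1-day gap → day 3); level scripting (finishes day 12). That puts its earliest start at day 12; it finishes at 12 + 10 = day 22.
QA pass waits on internal playtest (finishes day 22, plus 3-day gap → day 25); balance pass (finishes day 24, plus 1-day gap → day 25). The latest of these is day 25, which is the earliest QA pass can start.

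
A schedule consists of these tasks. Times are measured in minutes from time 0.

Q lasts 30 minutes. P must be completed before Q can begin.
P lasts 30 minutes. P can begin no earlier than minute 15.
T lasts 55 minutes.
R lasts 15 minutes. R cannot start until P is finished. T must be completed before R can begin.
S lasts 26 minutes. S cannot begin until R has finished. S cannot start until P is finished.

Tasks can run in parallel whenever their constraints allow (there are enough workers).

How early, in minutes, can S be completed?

96

T has no prerequisites, so it starts at minute 0 and finishes at minute 55.
P cannot begin until its own release at minute 15. It runs from minute 15 to 15 + 30 = minute 45.
R has to wait for P (finishes minute 45); T (finishes minute 55). The latest of these is minute 55, so R runs minute 55 to 55 + 15 = minute 70.
For S: R (finishes minute 70); P (finishes minute 45). Taking the maximum gives a start of minute 70, and it finishes at 70 + 26 = minute 96.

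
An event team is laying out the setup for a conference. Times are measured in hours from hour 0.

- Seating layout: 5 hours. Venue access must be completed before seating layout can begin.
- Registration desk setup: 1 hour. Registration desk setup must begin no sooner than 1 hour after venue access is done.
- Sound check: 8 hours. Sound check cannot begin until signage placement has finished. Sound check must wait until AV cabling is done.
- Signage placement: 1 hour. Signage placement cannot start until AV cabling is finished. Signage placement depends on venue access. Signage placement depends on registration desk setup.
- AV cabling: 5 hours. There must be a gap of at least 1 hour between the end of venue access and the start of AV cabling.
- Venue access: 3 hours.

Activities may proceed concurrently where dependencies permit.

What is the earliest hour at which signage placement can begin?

Nothing blocks venue access, so it runs from hour 0 to hour 3.
Registration desk setup waits on venue access (finishes hour 3, plus 1-hour gap → hour 4), so it starts at hour 4 and finishes at 4 + 1 = hour 5.
After venue access (finishes hour 3, plus 1-hour gap → hour 4), AV cabling can start at hour 4 and finishes at hour 9.
Signage placement waits on AV cabling (finishes hour 9); venue access (finishes hour 3); registration desk setup (finishes hour 5). The latest of these is hour 9, which is the earliest signage placement can start.

9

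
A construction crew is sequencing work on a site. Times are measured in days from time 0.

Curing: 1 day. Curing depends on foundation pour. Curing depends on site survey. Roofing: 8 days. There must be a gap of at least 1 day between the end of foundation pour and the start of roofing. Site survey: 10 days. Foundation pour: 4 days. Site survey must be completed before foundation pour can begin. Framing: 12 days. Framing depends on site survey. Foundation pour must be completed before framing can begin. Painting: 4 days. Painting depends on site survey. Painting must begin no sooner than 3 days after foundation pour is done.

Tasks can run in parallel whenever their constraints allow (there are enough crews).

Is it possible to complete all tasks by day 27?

Site survey has no prerequisites, so it starts at day 0 and finishes at day 10.
Foundation pour waits on site survey (finishes day 10), so it starts at day 10 and finishes at 10 + 4 = day 14.
Painting has to wait for site survey (finishes day 10); foundation pour (finishes day 14, plus 3-day gap → day 17). The latest of these is day 17, so painting runs day 17 to 17 + 4 = day 21.
After foundation pour (finishes day 14, plus 1-day gap → day 15), roofing can start at day 15 and finishes at day 23.
Framing cannot start until site survey (finishes day 10); foundation pour (finishes day 14). The controlling bound is day 14, so framing finishes at 14 + 12 = day 26.
Curing cannot start until foundation pour (finishes day 14); site survey (finishes day 10). The controlling bound is day 14, so curing finishes at 14 + 1 = day 15.
Every task is finished by day 26, which is no later than the deadline of 27, so the schedule is feasible.

Yes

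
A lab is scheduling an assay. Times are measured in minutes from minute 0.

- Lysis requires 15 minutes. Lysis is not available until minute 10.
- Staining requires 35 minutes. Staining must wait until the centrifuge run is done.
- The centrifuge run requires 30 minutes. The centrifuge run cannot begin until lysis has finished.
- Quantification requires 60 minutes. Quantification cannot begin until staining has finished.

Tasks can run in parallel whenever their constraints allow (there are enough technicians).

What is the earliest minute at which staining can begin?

Lysis cannot begin until its own release at minute 10. It runs from minute 10 to 10 + 15 = minute 25.
After lysis (finishes minute 25), the centrifuge run can start at minute 25 and finishes at minute 55.
Staining waits on the centrifuge run (finishes minute 55), so the earliest it can start is minute 55.

55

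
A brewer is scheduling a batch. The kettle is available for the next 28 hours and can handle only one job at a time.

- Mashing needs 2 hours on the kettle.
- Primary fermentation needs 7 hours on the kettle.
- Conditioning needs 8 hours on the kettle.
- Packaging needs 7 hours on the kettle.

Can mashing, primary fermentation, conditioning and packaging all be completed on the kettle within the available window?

Running back to back, the jobs need 2 + 7 + 8 + 7 = 24 hours on the kettle.
Since 24 ≤ 28, they fit within the window.

Yes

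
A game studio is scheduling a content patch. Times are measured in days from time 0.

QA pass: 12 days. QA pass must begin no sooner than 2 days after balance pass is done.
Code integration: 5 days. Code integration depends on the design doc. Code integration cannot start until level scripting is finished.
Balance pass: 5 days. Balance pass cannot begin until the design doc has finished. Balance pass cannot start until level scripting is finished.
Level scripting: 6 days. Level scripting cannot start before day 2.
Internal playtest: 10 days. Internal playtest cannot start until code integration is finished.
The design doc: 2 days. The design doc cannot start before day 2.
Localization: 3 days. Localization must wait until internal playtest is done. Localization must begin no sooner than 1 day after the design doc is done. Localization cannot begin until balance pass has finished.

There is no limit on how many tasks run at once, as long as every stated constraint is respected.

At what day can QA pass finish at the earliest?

27

Level scripting waits on its own release at day 2, so it starts at day 2 and finishes at 2 + 6 = day 8.
The design doc waits on its own release at day 2, so it starts at day 2 and finishes at 2 + 2 = day 4.
Balance pass needs all of the design doc (finishes day 4); level scripting (finishes day 8). That puts its earliest start at day 8; it finishes at 8 + 5 = day 13.
QA pass waits on balance pass (finishes day 13, plus 2-day gap → day 15), so it starts at day 15 and finishes at 15 + 12 = day 27.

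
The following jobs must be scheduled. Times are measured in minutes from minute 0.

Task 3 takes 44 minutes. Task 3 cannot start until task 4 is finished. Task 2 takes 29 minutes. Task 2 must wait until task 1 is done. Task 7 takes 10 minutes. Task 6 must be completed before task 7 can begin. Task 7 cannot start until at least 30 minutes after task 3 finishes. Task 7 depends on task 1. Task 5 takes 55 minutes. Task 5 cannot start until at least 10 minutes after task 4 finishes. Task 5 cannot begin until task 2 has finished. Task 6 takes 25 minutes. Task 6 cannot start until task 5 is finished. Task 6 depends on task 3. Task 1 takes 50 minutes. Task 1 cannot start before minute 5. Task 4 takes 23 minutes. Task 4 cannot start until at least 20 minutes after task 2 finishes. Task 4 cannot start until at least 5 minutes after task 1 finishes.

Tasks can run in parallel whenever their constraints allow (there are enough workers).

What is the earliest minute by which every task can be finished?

227

Task 1 cannot begin until its own release at minute 5. It runs from minute 5 to 5 + 50 = minute 55.
Task 2 waits on task 1 (finishes minute 55), so it starts at minute 55 and finishes at 55 + 29 = minute 84.
Task 4 needs all of task 2 (finishes minute 84, plus 20-minute gap → minute 104); task 1 (finishes minute 55, plus 5-minute gap → minute 60). That puts its earliest start at minute 104; it finishes at 104 + 23 = minute 127.
Task 5 needs all of task 4 (finishes minute 127, plus 10-minute gap → minute 137); task 2 (finishes minute 84). That puts its earliest start at minute 137; it finishes at 137 + 55 = minute 192.
Task 3 cannot begin until task 4 (finishes minute 127). It runs from minute 127 to 127 + 44 = minute 171.
Task 6 has to wait for task 5 (finishes minute 192); task 3 (finishes minute 171). The latest of these is minute 192, so task 6 runs minute 192 to 192 + 25 = minute 217.
Task 7 needs all of task 6 (finishes minute 217); task 3 (finishes minute 171, plus 30-minute gap → minute 201); task 1 (finishes minute 55). That puts its earliest start at minute 217; it finishes at 217 + 10 = minute 227.
All tasks are finished once the last one completes. Finish times: Task 1 at 55, Task 2 at 84, Task 3 at 171, Task 4 at 127, Task 5 at 192, Task 6 at 217, Task 7 at 227. The latest is minute 227.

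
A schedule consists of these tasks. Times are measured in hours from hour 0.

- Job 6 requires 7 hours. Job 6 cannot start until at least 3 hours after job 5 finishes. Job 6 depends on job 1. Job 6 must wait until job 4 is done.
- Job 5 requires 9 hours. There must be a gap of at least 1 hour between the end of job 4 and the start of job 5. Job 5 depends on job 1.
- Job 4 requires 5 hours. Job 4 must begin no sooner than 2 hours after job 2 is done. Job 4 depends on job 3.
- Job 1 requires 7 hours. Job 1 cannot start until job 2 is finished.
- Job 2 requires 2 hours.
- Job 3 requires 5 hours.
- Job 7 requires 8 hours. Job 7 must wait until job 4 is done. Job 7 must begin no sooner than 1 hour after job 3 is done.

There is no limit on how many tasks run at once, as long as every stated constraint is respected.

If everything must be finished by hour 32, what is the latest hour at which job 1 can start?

6

To finish by hour 32, job 6 (duration 7) must start no later than hour 25.
Since job 6 (must start by hour 25, minus 3-hour gap → hour 22) depends on it, job 5 must finish by hour 22. Backing off its 9-hour duration gives a latest start of hour 13.
Job 1 must finish in time for job 5 (must start by hour 13); job 6 (must start by hour 25). The tightest is hour 13, so job 1 must start by 13 − 7 = hour 6.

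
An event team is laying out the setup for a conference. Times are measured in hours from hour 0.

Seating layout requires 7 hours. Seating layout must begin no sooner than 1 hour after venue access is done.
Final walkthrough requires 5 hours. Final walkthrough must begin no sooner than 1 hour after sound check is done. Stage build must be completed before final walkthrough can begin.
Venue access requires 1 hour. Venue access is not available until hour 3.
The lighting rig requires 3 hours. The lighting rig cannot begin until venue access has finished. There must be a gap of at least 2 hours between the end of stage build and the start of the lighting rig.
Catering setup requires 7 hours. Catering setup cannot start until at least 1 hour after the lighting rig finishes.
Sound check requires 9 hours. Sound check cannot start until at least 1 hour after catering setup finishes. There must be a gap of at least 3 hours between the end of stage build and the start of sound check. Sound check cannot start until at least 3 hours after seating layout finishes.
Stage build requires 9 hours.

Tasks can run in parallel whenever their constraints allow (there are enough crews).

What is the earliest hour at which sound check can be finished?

Stage build can start immediately at hour 0; it finishes at hour 9.
Venue access waits on its own release at hour 3, so it starts at hour 3 and finishes at 3 + 1 = hour 4.
Seating layout waits on venue access (finishes hour 4, plus 1-hour gap → hour 5), so it starts at hour 5 and finishes at 5 + 7 = hour 12.
The lighting rig cannot start until venue access (finishes hour 4); stage build (finishes hour 9, plus 2-hour gap → hour 11). The controlling bound is hour 11, so the lighting rig finishes at 11 + 3 = hour 14.
Catering setup waits on the lighting rig (finishes hour 14, plus 1-hour gap → hour 15), so it starts at hour 15 and finishes at 15 + 7 = hour 22.
Sound check cannot start until catering setup (finishes hour 22, plus 1-hour gap → hour 23); stage build (finishes hour 9, plus 3-hour gap → hour 12); seating layout (finishes hour 12, plus 3-hour gap → hour 15). The controlling bound is hour 23, so sound check finishes at 23 + 9 = hour 32.

32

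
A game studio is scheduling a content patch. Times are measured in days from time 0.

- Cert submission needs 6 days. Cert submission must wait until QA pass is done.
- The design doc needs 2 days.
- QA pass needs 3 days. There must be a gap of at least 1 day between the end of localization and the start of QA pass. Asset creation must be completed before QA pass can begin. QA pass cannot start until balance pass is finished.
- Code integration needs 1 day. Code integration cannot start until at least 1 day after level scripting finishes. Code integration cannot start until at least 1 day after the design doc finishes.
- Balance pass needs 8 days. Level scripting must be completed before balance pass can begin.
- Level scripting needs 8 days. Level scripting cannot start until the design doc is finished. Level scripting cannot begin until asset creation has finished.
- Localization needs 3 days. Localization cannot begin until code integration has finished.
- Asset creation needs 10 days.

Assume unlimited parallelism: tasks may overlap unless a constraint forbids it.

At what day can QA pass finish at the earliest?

29

Asset creation has no prerequisites, so it starts at day 0 and finishes at day 10.
Nothing blocks the design doc, so it runs from day 0 to day 2.
Level scripting cannot start until the design doc (finishes day 2); asset creation (finishes day 10). The controlling bound is day 10, so level scripting finishes at 10 + 8 = day 18.
Balance pass cannot begin until level scripting (finishes day 18). It runs from day 18 to 18 + 8 = day 26.
Code integration cannot start until level scripting (finishes day 18, plus 1-day gap → day 19); the design doc (finishes day 2, plus 1-day gap → day 3). The controlling bound is day 19, so code integration finishes at 19 + 1 = day 20.
Localization cannot begin until code integration (finishes day 20). It runs from day 20 to 20 + 3 = day 23.
QA pass needs all of localization (finishes day 23, plus 1-day gap → day 24); asset creation (finishes day 10); balance pass (finishes day 26). That puts its earliest start at day 26; it finishes at 26 + 3 = day 29.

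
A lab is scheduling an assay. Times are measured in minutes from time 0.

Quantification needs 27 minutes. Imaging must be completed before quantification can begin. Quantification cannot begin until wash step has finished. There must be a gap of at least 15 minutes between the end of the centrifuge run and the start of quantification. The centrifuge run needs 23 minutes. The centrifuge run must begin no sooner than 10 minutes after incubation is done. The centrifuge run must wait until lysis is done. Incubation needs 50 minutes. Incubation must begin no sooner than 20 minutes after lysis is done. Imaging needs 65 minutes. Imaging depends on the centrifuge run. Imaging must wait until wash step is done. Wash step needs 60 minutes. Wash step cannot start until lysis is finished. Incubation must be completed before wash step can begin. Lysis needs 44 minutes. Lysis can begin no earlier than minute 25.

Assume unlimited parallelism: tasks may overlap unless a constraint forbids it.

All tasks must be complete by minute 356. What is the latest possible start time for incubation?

Nothing follows quantification; the deadline of minute 356 is its only limit. It must start by 356 − 27 = minute 329.
Since quantification (must start by minute 329) depends on it, imaging must finish by minute 329. Backing off its 65-minute duration gives a latest start of minute 264.
The centrifuge run has several dependents: imaging (must start by minute 264); quantification (must start by minute 329, minus 15-minute gap → minute 314). The earliest of those limits is minute 264, so the centrifuge run must start by 264 − 23 = minute 241.
Wash step feeds imaging (must start by minute 264); quantification (must start by minute 329). Taking the minimum, wash step must finish by minute 264 and start by 264 − 60 = minute 204.
Incubation must finish in time for the centrifuge run (must start by minute 241, minus 10-minute gap → minute 231); wash step (must start by minute 204). The tightest is minute 204, so incubation must start by 204 − 50 = minute 154.

154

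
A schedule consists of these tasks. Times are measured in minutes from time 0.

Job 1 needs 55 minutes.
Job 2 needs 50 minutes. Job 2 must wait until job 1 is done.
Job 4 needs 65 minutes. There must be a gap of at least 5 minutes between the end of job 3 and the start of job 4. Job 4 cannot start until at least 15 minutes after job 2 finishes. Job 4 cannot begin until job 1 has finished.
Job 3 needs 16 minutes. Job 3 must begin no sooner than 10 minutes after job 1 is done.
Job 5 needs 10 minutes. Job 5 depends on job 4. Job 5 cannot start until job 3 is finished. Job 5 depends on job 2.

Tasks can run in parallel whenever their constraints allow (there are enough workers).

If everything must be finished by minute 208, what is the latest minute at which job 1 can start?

13

Nothing follows job 5; the deadline of minute 208 is its only limit. It must start by 208 − 10 = minute 198.
Since job 5 (must start by minute 198) depends on it, job 4 must finish by minute 198. Backing off its 65-minute duration gives a latest start of minute 133.
Job 2 must finish in time for job 4 (must start by minute 133, minus 15-minute gap → minute 118); job 5 (must start by minute 198). The tightest is minute 118, so job 2 must start by 118 − 50 = minute 68.
Job 3 has several dependents: job 4 (must start by minute 133, minus 5-minute gap → minute 128); job 5 (must start by minute 198). The earliest of those limits is minute 128, so job 3 must start by 128 − 16 = minute 112.
For job 1: job 2 (must start by minute 68); job 3 (must start by minute 112, minus 10-minute gap → minute 102); job 4 (must start by minute 133). The most restrictive is minute 68; with a 55-minute duration, job 1 must start by minute 13.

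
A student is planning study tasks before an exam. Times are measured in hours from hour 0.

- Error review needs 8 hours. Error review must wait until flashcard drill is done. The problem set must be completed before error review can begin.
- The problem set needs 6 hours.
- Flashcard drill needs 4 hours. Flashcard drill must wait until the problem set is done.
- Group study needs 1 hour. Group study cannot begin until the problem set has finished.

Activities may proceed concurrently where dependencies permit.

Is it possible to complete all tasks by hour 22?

Yes

The problem set has no prerequisites, so it starts at hour 0 and finishes at hour 6.
After the problem set (finishes hour 6), group study can start at hour 6 and finishes at hour 7.
Flashcard drill waits on the problem set (finishes hour 6), so it starts at hour 6 and finishes at 6 + 4 = hour 10.
Error review needs all of flashcard drill (finishes hour 10); the problem set (finishes hour 6). That puts its earliest start at hour 10; it finishes at 10 + 8 = hour 18.
Every task is finished by hour 18, which is no later than the deadline of 22, so the schedule is feasible.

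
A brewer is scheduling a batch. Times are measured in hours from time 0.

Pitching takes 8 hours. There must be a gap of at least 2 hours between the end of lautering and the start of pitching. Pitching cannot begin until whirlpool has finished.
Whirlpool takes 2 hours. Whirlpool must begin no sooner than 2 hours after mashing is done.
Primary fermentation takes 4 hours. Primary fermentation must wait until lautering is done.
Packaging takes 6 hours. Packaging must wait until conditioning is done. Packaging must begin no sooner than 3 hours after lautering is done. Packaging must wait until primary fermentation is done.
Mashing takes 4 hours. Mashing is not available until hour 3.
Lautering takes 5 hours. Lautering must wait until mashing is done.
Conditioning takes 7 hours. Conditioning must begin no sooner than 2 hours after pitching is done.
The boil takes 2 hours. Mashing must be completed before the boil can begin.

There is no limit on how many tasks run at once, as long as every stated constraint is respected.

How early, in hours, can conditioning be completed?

31

Mashing cannot begin until its own release at hour 3. It runs from hour 3 to 3 + 4 = hour 7.
Whirlpool waits on mashing (finishes hour 7, plus 2-hour gap → hour 9), so it starts at hour 9 and finishes at 9 + 2 = hour 11.
Lautering waits on mashing (finishes hour 7), so it starts at hour 7 and finishes at 7 + 5 = hour 12.
Pitching has to wait for lautering (finishes hour 12, plus 2-hour gap → hour 14); whirlpool (finishes hour 11). The latest of these is hour 14, so pitching runs hour 14 to 14 + 8 = hour 22.
After pitching (finishes hour 22, plus 2-hour gap → hour 24), conditioning can start at hour 24 and finishes at hour 31.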